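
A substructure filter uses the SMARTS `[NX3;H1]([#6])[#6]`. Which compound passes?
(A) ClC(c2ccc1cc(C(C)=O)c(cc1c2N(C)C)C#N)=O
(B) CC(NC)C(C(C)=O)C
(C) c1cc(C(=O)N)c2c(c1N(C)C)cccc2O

[NX3;H1]([#6])[#6] describes a trivalent nitrogen with one H, bonded to two carbons (a secondary amine).
(A) has a dimethylamino group (-N(CH3)2) but the nitrogen has H0, not H1.
(B) contains an N-methylamino group (-NHCH3), which satisfies every atom and bond constraint.
(C) has a primary amide (-C(=O)NH2) but the -C(=O)NH2 nitrogen has H2, not H1.
So the answer is (B).

B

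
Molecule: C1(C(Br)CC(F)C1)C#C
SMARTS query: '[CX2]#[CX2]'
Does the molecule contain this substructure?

The pattern [CX2]#[CX2] describes a carbon-carbon triple bond — an alkyne.
The molecule carries an ethynyl group (-C#CH), whose atoms satisfy every constraint of the query, so the pattern matches.

Yes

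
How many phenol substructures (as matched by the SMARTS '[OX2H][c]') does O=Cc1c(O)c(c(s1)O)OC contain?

2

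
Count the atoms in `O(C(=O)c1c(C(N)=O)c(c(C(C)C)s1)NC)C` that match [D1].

7

The query [D1] means: atom with exactly one heavy-atom neighbour (degree 1).
Check the 17 heavy atoms by environment: 1× s (aromatic, D2) → no; 4× c (aromatic, D3) → no; 1× N (D2) → no; 4× C (D1) → match; 3× C (D3) → no; 2× O (D1) → match; 1× N (D1) → match; 1× O (D2) → no.
Summing the matching environments: 4 + 2 + 1 = 7 matching atoms.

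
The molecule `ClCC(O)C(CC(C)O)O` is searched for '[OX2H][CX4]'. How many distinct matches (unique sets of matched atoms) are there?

3

[OX2H][CX4] is the SMARTS for an aliphatic alcohol: a hydroxyl oxygen bound to an sp3 (X4) carbon.
The molecule carries 3 separate instances of a hydroxyl group (-OH) meeting every constraint; each maps to a distinct set of atoms, giving 3 matches.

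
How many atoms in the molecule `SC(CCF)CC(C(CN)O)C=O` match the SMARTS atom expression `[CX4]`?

7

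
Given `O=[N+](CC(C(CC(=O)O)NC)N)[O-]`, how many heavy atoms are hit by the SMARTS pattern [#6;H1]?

Check the 13 heavy atoms by environment: 2× C (H2) → no; 2× C (H1) → match; 1× N (H2) → no; 1× C (H0) → no; 2× O (H0) → no; 1× O (H1) → no; 1× N (H1) → no; 1× C (H3) → no; 1× N (charge +1, H0) → no; 1× O (charge -1, H0) → no.
That gives 2 matching atoms.

2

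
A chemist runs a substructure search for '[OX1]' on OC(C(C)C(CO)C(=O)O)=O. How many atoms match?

The query [OX1] means: aliphatic oxygen with one total connection — typically a carbonyl =O or an oxide.
Check the 11 heavy atoms by environment: 4× C (X4) → no; 3× O (X2) → no; 2× C (X3) → no; 2× O (X1) → match.
That gives 2 matching atoms.

2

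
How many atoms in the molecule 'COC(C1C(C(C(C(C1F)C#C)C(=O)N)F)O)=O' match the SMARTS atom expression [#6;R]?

6

Check the 18 heavy atoms by environment: 6× C (in 6-ring) → match; 4× O (acyclic) → no; 5× C (acyclic) → no; 2× F (acyclic) → no; 1× N (acyclic) → no.
That gives 6 matching atoms.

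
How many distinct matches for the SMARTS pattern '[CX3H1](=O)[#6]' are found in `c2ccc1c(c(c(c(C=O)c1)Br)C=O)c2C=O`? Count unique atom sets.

[CX3H1](=O)[#6] is the SMARTS for an aldehyde: an sp2 carbon with one H, double-bonded to O and single-bonded to carbon.
The molecule carries 3 separate instances of an aldehyde (-CHO) meeting every constraint; each maps to a distinct set of atoms, giving 3 matches.

3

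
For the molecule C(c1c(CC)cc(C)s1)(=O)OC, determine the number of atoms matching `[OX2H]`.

The query [OX2H] means: aliphatic oxygen with two connections, one of which is H — an -OH oxygen.
Check the 12 heavy atoms by environment: 1× s (aromatic, H0, X2) → no; 3× c (aromatic, H0, X3) → no; 1× c (aromatic, H1, X3) → no; 3× C (H3, X4) → no; 1× C (H0, X3) → no; 1× O (H0, X1) → no; 1× O (H0, X2) → no; 1× C (H2, X4) → no.
No environment satisfies the query, so 0 matching atoms.

0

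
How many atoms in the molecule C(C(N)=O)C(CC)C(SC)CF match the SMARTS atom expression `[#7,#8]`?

2

The query [#7,#8] means: nitrogen or oxygen (comma = OR).
Check the 12 heavy atoms by environment: 8× C → no; 1× O → match; 1× N → match; 1× F → no; 1× S → no.
Summing the matching environments: 1 + 1 = 2 matching atoms.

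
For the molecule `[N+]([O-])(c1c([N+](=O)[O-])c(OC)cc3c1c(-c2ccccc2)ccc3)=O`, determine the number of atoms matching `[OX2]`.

1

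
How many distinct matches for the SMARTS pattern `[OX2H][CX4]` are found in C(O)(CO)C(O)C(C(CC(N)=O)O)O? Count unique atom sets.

5

[OX2H][CX4] is the SMARTS for an aliphatic alcohol: a hydroxyl oxygen bound to an sp3 (X4) carbon.
The molecule carries 5 separate instances of a hydroxyl group (-OH) meeting every constraint; each maps to a distinct set of atoms, giving 5 matches.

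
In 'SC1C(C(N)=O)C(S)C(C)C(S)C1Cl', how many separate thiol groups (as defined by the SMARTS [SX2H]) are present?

3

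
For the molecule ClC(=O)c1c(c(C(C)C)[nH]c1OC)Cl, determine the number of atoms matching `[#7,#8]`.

The query [#7,#8] means: nitrogen or oxygen (comma = OR).
Check the 14 heavy atoms by environment: 1× n (aromatic) → match; 4× c (aromatic) → no; 5× C → no; 2× O → match; 2× Cl → no.
Summing the matching environments: 1 + 2 = 3 matching atoms.

3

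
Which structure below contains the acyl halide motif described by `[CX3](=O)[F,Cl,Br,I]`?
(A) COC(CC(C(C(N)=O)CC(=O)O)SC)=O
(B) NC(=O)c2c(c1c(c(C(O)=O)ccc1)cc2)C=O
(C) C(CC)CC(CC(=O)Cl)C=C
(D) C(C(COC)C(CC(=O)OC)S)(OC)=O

C

[CX3](=O)[F,Cl,Br,I] describes a carbonyl carbon bonded to a halogen (an acyl halide).
(A) has a methyl-ester group (-C(=O)OCH3) but the carbonyl is bonded to -O-C, not to a halogen.
(B) has a carboxylic acid group (-C(=O)OH) but the carbonyl is bonded to -OH, not to a halogen.
(C) contains an acyl chloride (-C(=O)Cl), which satisfies every atom and bond constraint.
(D) has a methyl-ester group (-C(=O)OCH3) but the carbonyl is bonded to -O-C, not to a halogen.
So the answer is (C).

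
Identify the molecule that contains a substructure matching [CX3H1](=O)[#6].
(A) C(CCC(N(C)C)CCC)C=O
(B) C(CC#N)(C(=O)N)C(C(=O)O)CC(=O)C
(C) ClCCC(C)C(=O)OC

[CX3H1](=O)[#6] describes an sp2 carbon with one H, double-bonded to O and single-bonded to carbon (an aldehyde).
(A) contains an aldehyde (-CHO), which satisfies every atom and bond constraint.
(B) has an acetyl/ketone group (-C(=O)CH3) but the carbonyl carbon has H0 (two carbon neighbours), not H1.
(C) has a methyl-ester group (-C(=O)OCH3) but the carbonyl carbon has H0, not H1.
So the answer is (A).

A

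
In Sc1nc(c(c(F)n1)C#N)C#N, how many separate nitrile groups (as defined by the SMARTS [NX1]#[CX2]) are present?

2

[NX1]#[CX2] is the SMARTS for a nitrile: a nitrogen triple-bonded to a two-connected carbon.
The molecule carries 2 separate instances of a nitrile (-C#N) meeting every constraint; each maps to a distinct set of atoms, giving 2 matches.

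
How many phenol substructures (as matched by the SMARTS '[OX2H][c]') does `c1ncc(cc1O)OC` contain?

[OX2H][c] is the SMARTS for a phenol: a hydroxyl oxygen attached to an aromatic carbon.
Exactly one fragment in the molecule meets all constraints, giving 1 match.

1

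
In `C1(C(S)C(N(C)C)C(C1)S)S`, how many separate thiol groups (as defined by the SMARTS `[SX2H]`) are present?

[SX2H] is the SMARTS for a thiol: an aliphatic sulfur with two connections, one being H.
The molecule carries 3 separate instances of a thiol (-SH) meeting every constraint; each maps to a distinct set of atoms, giving 3 matches.

3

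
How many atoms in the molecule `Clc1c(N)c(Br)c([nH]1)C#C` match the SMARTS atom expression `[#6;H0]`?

5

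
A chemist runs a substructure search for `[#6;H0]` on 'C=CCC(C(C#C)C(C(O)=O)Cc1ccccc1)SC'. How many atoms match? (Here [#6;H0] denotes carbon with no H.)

3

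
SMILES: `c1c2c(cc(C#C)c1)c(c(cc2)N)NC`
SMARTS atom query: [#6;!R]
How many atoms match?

The query [#6;!R] means: carbon not in any ring.
Check the 15 heavy atoms by environment: 10× c (aromatic, in 6-ring) → no; 3× C (acyclic) → match; 2× N (acyclic) → no.
That gives 3 matching atoms.

3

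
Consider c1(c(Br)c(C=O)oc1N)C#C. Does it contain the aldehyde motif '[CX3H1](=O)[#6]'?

The pattern [CX3H1](=O)[#6] describes an sp2 carbon with one H, double-bonded to O and single-bonded to carbon — an aldehyde.
The molecule carries an aldehyde (-CHO), whose atoms satisfy every constraint of the query, so the pattern matches.

Yes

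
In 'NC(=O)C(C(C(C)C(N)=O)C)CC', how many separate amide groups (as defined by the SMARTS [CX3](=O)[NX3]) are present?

2

[CX3](=O)[NX3] is the SMARTS for an amide: a carbonyl carbon bonded to a trivalent nitrogen.
The molecule carries 2 separate instances of a primary amide (-C(=O)NH2) meeting every constraint; each maps to a distinct set of atoms, giving 2 matches.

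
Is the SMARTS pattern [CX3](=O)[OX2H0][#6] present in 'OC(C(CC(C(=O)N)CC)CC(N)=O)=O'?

No

The pattern [CX3](=O)[OX2H0][#6] describes a carbonyl carbon bonded to an oxygen that is itself bonded to carbon (no H on that O) — an ester.
The closest candidate here is a primary amide (-C(=O)NH2), but the carbonyl is bonded to N, not to an O-C linkage. No other fragment satisfies the full query, so there is no match.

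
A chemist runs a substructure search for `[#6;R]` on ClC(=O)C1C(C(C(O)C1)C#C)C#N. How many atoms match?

5

The query [#6;R] means: carbon that is part of a ring.
Check the 13 heavy atoms by environment: 5× C (in 5-ring) → match; 4× C (acyclic) → no; 1× N (acyclic) → no; 2× O (acyclic) → no; 1× Cl (acyclic) → no.
That gives 5 matching atoms.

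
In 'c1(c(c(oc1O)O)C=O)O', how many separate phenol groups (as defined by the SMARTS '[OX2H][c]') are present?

3

[OX2H][c] is the SMARTS for a phenol: a hydroxyl oxygen attached to an aromatic carbon.
The molecule carries 3 separate instances of a hydroxyl group (-OH) meeting every constraint; each maps to a distinct set of atoms, giving 3 matches.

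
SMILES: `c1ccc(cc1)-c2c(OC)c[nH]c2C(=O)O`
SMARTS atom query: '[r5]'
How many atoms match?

5

The query [r5] means: r5 matches atoms in a five-membered ring.
Check the 16 heavy atoms by environment: 1× n (aromatic, in 5-ring) → match; 4× c (aromatic, in 5-ring) → match; 2× C (acyclic) → no; 3× O (acyclic) → no; 6× c (aromatic, in 6-ring) → no.
Summing the matching environments: 1 + 4 = 5 matching atoms.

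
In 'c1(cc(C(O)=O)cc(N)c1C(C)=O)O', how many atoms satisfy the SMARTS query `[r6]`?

6

The query [r6] means: r6 matches atoms in a six-membered ring.
Check the 14 heavy atoms by environment: 6× c (aromatic, in 6-ring) → match; 3× C (acyclic) → no; 4× O (acyclic) → no; 1× N (acyclic) → no.
That gives 6 matching atoms.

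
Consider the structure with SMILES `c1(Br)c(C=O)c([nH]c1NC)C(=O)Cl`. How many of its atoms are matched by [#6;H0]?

The query [#6;H0] means: any carbon with no attached hydrogen.
Check the 13 heavy atoms by environment: 1× n (aromatic, H1) → no; 4× c (aromatic, H0) → match; 1× C (H0) → match; 2× O (H0) → no; 1× Cl (H0) → no; 1× N (H1) → no; 1× C (H3) → no; 1× Br (H0) → no; 1× C (H1) → no.
Summing the matching environments: 4 + 1 = 5 matching atoms.

5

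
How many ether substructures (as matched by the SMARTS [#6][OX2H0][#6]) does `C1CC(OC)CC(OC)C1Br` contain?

2

[#6][OX2H0][#6] is the SMARTS for an ether: an aliphatic oxygen bridging two carbons with no H on the oxygen.
The molecule carries 2 separate instances of a methoxy ether (-OCH3) meeting every constraint; each maps to a distinct set of atoms, giving 2 matches.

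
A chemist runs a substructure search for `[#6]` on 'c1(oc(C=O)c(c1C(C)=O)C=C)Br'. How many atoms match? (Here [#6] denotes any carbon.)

The query [#6] means: #6 matches any atom with atomic number 6 (carbon, aromatic or aliphatic).
Check the 13 heavy atoms by environment: 1× o (aromatic) → no; 4× c (aromatic) → match; 5× C → match; 1× Br → no; 2× O → no.
Summing the matching environments: 4 + 5 = 9 matching atoms.

9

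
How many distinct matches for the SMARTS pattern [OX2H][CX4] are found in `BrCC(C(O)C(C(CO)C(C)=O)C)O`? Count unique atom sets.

3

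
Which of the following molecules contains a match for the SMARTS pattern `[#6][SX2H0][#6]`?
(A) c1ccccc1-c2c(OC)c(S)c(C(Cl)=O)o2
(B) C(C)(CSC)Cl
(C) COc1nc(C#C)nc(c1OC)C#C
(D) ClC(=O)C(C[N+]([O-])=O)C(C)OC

[#6][SX2H0][#6] describes an aliphatic sulfur bridging two carbons with no H on the sulfur (a thioether).
(A) has a methoxy ether (-OCH3) but the bridging atom is O, not S.
(B) contains a methylthio ether (-SCH3), which satisfies every atom and bond constraint.
(C) has a methoxy ether (-OCH3) but the bridging atom is O, not S.
(D) has a methoxy ether (-OCH3) but the bridging atom is O, not S.
So the answer is (B).

B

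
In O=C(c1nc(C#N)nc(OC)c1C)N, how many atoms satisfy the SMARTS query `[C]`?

Check the 14 heavy atoms by environment: 2× n (aromatic) → no; 4× c (aromatic) → no; 2× O → no; 4× C → match; 2× N → no.
That gives 4 matching atoms.

4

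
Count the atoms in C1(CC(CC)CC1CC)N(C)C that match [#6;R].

Check the 12 heavy atoms by environment: 5× C (in 5-ring) → match; 6× C (acyclic) → no; 1× N (acyclic) → no.
That gives 5 matching atoms.

5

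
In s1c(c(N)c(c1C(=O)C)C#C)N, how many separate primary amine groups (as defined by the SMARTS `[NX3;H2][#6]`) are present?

2

[NX3;H2][#6] is the SMARTS for a primary amine: a trivalent nitrogen with two H attached to carbon.
The molecule carries 2 separate instances of a primary amino group (-NH2) meeting every constraint; each maps to a distinct set of atoms, giving 2 matches.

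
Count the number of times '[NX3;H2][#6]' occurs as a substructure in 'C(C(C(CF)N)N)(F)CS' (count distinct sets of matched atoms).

2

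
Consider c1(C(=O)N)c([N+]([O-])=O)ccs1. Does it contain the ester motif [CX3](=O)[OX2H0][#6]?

No

The pattern [CX3](=O)[OX2H0][#6] describes a carbonyl carbon bonded to an oxygen that is itself bonded to carbon (no H on that O) — an ester.
The closest candidate here is a primary amide (-C(=O)NH2), but the carbonyl is bonded to N, not to an O-C linkage. No other fragment satisfies the full query, so there is no match.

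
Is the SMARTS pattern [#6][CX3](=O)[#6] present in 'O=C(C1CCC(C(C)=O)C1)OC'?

Yes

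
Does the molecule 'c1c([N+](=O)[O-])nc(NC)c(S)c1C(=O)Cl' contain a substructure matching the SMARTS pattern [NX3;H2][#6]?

No

The pattern [NX3;H2][#6] describes a trivalent nitrogen with two H attached to carbon — a primary amine.
The closest candidate here is an N-methylamino group (-NHCH3), but the nitrogen bears two carbons and only one H (H1), not H2. No other fragment satisfies the full query, so there is no match.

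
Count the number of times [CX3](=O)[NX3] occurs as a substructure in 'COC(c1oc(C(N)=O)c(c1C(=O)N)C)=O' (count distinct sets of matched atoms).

2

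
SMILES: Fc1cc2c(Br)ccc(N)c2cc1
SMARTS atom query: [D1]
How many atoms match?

Check the 13 heavy atoms by environment: 5× c (aromatic, D3) → no; 5× c (aromatic, D2) → no; 1× N (D1) → match; 1× Br (D1) → match; 1× F (D1) → match.
Summing the matching environments: 1 + 1 + 1 = 3 matching atoms.

3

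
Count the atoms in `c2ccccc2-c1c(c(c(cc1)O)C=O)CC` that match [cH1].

The query [cH1] means: aromatic carbon bearing exactly one hydrogen.
Check the 17 heavy atoms by environment: 7× c (aromatic, H1) → match; 5× c (aromatic, H0) → no; 1× O (H1) → no; 1× C (H2) → no; 1× C (H3) → no; 1× C (H1) → no; 1× O (H0) → no.
That gives 7 matching atoms.

7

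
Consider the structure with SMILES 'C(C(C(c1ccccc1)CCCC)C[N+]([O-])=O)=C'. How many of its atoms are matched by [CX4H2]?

4

The query [CX4H2] means: sp3 carbon (X4) with exactly two hydrogens.
Check the 18 heavy atoms by environment: 4× C (H2, X4) → match; 2× C (H1, X4) → no; 1× C (H3, X4) → no; 1× C (H1, X3) → no; 1× C (H2, X3) → no; 1× N (charge +1, H0, X3) → no; 1× O (charge -1, H0, X1) → no; 1× O (H0, X1) → no; 1× c (aromatic, H0, X3) → no; 5× c (aromatic, H1, X3) → no.
That gives 4 matching atoms.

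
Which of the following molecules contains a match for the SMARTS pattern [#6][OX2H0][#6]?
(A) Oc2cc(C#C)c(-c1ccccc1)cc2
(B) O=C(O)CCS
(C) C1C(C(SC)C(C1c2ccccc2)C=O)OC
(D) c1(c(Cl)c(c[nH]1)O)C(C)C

C

[#6][OX2H0][#6] describes an aliphatic oxygen bridging two carbons with no H on the oxygen (an ether).
(A) has a hydroxyl group (-OH) but the oxygen has H1, not H0 bridging two carbons.
(B) has a carboxylic acid group (-C(=O)OH) but the -OH oxygen has H1; the =O is OX1, not OX2.
(C) contains a methoxy ether (-OCH3), which satisfies every atom and bond constraint.
(D) has a hydroxyl group (-OH) but the oxygen has H1, not H0 bridging two carbons.
So the answer is (C).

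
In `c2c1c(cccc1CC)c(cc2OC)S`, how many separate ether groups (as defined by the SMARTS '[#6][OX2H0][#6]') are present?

1

[#6][OX2H0][#6] is the SMARTS for an ether: an aliphatic oxygen bridging two carbons with no H on the oxygen.
Exactly one fragment in the molecule meets all constraints, giving 1 match.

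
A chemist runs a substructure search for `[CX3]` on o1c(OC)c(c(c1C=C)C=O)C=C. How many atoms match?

5

The query [CX3] means: C with X3: aliphatic carbon with exactly 3 total connections.
Check the 13 heavy atoms by environment: 1× o (aromatic, X2) → no; 4× c (aromatic, X3) → no; 5× C (X3) → match; 1× O (X2) → no; 1× C (X4) → no; 1× O (X1) → no.
That gives 5 matching atoms.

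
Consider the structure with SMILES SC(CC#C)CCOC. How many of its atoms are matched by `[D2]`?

5

Check the 9 heavy atoms by environment: 4× C (D2) → match; 1× C (D3) → no; 1× O (D2) → match; 2× C (D1) → no; 1× S (D1) → no.
Summing the matching environments: 4 + 1 = 5 matching atoms.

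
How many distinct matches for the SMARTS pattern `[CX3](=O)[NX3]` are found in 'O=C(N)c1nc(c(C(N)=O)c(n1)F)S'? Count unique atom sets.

[CX3](=O)[NX3] is the SMARTS for an amide: a carbonyl carbon bonded to a trivalent nitrogen.
The molecule carries 2 separate instances of a primary amide (-C(=O)NH2) meeting every constraint; each maps to a distinct set of atoms, giving 2 matches.

2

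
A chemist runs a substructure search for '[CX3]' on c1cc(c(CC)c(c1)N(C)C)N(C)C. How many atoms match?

The query [CX3] means: C with X3: aliphatic carbon with exactly 3 total connections.
Check the 14 heavy atoms by environment: 6× c (aromatic, X3) → no; 6× C (X4) → no; 2× N (X3) → no.
No environment satisfies the query, so 0 matching atoms.

0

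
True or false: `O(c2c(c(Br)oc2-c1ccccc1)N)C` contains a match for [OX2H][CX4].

The pattern [OX2H][CX4] describes a hydroxyl oxygen bound to an sp3 (X4) carbon — an aliphatic alcohol.
The closest candidate here is a methoxy ether (-OCH3), but the oxygen has H0 (ether), not H1. No other fragment satisfies the full query, so there is no match.

False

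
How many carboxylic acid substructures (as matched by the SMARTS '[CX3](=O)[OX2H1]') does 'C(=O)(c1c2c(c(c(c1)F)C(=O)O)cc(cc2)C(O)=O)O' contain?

3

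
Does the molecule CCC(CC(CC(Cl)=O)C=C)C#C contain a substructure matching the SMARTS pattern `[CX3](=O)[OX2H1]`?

No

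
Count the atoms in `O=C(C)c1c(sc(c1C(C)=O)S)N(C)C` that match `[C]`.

The query [C] means: uppercase C matches aliphatic (non-aromatic) carbon only.
Check the 15 heavy atoms by environment: 1× s (aromatic) → no; 4× c (aromatic) → no; 1× N → no; 6× C → match; 1× S → no; 2× O → no.
That gives 6 matching atoms.

6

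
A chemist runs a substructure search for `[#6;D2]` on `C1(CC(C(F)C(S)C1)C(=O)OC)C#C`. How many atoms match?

The query [#6;D2] means: any carbon bonded to exactly two heavy atoms.
Check the 14 heavy atoms by environment: 5× C (D3) → no; 3× C (D2) → match; 1× S (D1) → no; 2× C (D1) → no; 1× O (D1) → no; 1× O (D2) → no; 1× F (D1) → no.
That gives 3 matching atoms.

3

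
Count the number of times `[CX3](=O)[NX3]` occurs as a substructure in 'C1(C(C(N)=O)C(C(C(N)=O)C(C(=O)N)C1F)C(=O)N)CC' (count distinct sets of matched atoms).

4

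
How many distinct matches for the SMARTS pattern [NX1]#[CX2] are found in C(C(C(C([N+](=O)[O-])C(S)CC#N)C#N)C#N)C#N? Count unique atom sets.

4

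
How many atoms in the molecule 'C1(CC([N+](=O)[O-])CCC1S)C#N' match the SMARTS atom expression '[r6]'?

6

The query [r6] means: r6 matches atoms in a six-membered ring.
Check the 12 heavy atoms by environment: 6× C (in 6-ring) → match; 1× N (charge +1, acyclic) → no; 1× O (charge -1, acyclic) → no; 1× O (acyclic) → no; 1× S (acyclic) → no; 1× C (acyclic) → no; 1× N (acyclic) → no.
That gives 6 matching atoms.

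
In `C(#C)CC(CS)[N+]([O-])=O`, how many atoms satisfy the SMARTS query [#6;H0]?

1

The query [#6;H0] means: any carbon with no attached hydrogen.
Check the 9 heavy atoms by environment: 2× C (H2) → no; 2× C (H1) → no; 1× N (charge +1, H0) → no; 1× O (charge -1, H0) → no; 1× O (H0) → no; 1× C (H0) → match; 1× S (H1) → no.
That gives 1 matching atom.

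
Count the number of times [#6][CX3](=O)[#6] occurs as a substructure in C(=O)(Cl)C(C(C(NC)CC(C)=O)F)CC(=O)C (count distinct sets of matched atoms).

2

[#6][CX3](=O)[#6] is the SMARTS for a ketone: a carbonyl carbon (no H) flanked by two carbons.
The molecule carries 2 separate instances of an acetyl/ketone group (-C(=O)CH3) meeting every constraint; each maps to a distinct set of atoms, giving 2 matches.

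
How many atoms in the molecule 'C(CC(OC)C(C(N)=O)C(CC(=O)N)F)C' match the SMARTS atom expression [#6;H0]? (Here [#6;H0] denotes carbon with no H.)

2

The query [#6;H0] means: any carbon with no attached hydrogen.
Check the 16 heavy atoms by environment: 3× C (H2) → no; 3× C (H1) → no; 2× C (H3) → no; 2× C (H0) → match; 3× O (H0) → no; 2× N (H2) → no; 1× F (H0) → no.
That gives 2 matching atoms.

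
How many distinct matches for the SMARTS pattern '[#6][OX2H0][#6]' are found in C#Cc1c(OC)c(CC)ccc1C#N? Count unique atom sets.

[#6][OX2H0][#6] is the SMARTS for an ether: an aliphatic oxygen bridging two carbons with no H on the oxygen.
Exactly one fragment in the molecule meets all constraints, giving 1 match.

1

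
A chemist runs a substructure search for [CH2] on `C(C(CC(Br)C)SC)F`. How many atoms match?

2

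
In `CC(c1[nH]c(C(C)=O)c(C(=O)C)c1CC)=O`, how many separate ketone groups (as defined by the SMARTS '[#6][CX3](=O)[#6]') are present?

3

[#6][CX3](=O)[#6] is the SMARTS for a ketone: a carbonyl carbon (no H) flanked by two carbons.
The molecule carries 3 separate instances of an acetyl/ketone group (-C(=O)CH3) meeting every constraint; each maps to a distinct set of atoms, giving 3 matches.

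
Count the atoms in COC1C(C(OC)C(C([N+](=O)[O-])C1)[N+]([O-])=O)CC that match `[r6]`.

6

The query [r6] means: r6 matches atoms in a six-membered ring.
Check the 18 heavy atoms by environment: 6× C (in 6-ring) → match; 4× O (acyclic) → no; 4× C (acyclic) → no; 2× N (charge +1, acyclic) → no; 2× O (charge -1, acyclic) → no.
That gives 6 matching atoms.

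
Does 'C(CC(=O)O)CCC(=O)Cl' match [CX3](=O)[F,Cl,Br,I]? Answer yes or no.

The pattern [CX3](=O)[F,Cl,Br,I] describes a carbonyl carbon bonded to a halogen — an acyl halide.
The molecule carries an acyl chloride (-C(=O)Cl), whose atoms satisfy every constraint of the query, so the pattern matches.

Yes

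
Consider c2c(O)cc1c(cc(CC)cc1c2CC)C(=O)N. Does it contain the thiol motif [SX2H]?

No

The pattern [SX2H] describes an aliphatic sulfur with two connections, one being H — a thiol.
The closest candidate here is a hydroxyl group (-OH), but it is an -OH, not an -SH. No other fragment satisfies the full query, so there is no match.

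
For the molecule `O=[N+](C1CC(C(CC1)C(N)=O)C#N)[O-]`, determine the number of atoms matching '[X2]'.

1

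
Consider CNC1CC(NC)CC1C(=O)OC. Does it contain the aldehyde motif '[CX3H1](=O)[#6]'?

The pattern [CX3H1](=O)[#6] describes an sp2 carbon with one H, double-bonded to O and single-bonded to carbon — an aldehyde.
The closest candidate here is a methyl-ester group (-C(=O)OCH3), but the carbonyl carbon has H0, not H1. No other fragment satisfies the full query, so there is no match.

No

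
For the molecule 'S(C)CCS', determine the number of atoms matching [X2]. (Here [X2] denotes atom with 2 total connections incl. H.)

2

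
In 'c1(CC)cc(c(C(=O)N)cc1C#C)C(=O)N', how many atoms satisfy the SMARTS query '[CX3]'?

2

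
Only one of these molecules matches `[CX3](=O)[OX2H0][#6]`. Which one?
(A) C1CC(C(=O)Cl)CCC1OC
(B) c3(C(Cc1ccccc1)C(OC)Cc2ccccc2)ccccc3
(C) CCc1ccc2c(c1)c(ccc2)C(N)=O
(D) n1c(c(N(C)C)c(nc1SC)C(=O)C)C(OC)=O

D

[CX3](=O)[OX2H0][#6] describes a carbonyl carbon bonded to an oxygen that is itself bonded to carbon (no H on that O) (an ester).
(A) has a methoxy ether (-OCH3) but the ether oxygen is not adjacent to a C=O carbon.
(B) has a methoxy ether (-OCH3) but the ether oxygen is not adjacent to a C=O carbon.
(C) has a primary amide (-C(=O)NH2) but the carbonyl is bonded to N, not to an O-C linkage.
(D) contains a methyl-ester group (-C(=O)OCH3), which satisfies every atom and bond constraint.
So the answer is (D).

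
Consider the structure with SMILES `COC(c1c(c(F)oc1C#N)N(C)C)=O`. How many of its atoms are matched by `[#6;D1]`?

The query [#6;D1] means: carbon bonded to exactly one heavy atom.
Check the 15 heavy atoms by environment: 1× o (aromatic, D2) → no; 4× c (aromatic, D3) → no; 1× N (D3) → no; 3× C (D1) → match; 1× C (D3) → no; 1× O (D1) → no; 1× O (D2) → no; 1× C (D2) → no; 1× N (D1) → no; 1× F (D1) → no.
That gives 3 matching atoms.

3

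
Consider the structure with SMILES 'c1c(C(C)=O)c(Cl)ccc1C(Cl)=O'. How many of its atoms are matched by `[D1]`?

The query [D1] means: atom with exactly one heavy-atom neighbour (degree 1).
Check the 13 heavy atoms by environment: 3× c (aromatic, D2) → no; 3× c (aromatic, D3) → no; 2× C (D3) → no; 2× O (D1) → match; 1× C (D1) → match; 2× Cl (D1) → match.
Summing the matching environments: 2 + 1 + 2 = 5 matching atoms.

5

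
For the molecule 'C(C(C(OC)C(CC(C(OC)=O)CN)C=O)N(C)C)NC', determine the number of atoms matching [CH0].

1

The query [CH0] means: aliphatic carbon with no attached hydrogen.
Check the 21 heavy atoms by environment: 3× C (H2) → no; 5× C (H1) → no; 1× N (H2) → no; 1× N (H1) → no; 5× C (H3) → no; 1× N (H0) → no; 4× O (H0) → no; 1× C (H0) → match.
That gives 1 matching atom.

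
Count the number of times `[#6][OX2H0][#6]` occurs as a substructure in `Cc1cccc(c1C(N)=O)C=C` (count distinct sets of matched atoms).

0

[#6][OX2H0][#6] is the SMARTS for an ether: an aliphatic oxygen bridging two carbons with no H on the oxygen.
No fragment in the molecule satisfies every constraint, giving 0 matches.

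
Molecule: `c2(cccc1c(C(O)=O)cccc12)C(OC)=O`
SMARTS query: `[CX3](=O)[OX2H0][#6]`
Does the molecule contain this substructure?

Yes

The pattern [CX3](=O)[OX2H0][#6] describes a carbonyl carbon bonded to an oxygen that is itself bonded to carbon (no H on that O) — an ester.
The molecule carries a methyl-ester group (-C(=O)OCH3), whose atoms satisfy every constraint of the query, so the pattern matches.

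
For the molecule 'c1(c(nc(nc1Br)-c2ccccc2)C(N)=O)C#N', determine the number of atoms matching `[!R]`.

6

Check the 18 heavy atoms by environment: 2× n (aromatic, in 6-ring) → no; 10× c (aromatic, in 6-ring) → no; 2× C (acyclic) → match; 1× O (acyclic) → match; 2× N (acyclic) → match; 1× Br (acyclic) → match.
Summing the matching environments: 2 + 1 + 2 + 1 = 6 matching atoms.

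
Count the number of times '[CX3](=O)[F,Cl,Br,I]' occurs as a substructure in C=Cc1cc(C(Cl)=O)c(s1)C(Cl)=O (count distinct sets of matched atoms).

2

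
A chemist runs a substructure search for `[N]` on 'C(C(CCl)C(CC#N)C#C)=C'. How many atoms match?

Check the 11 heavy atoms by environment: 9× C → no; 1× N → match; 1× Cl → no.
That gives 1 matching atom.

1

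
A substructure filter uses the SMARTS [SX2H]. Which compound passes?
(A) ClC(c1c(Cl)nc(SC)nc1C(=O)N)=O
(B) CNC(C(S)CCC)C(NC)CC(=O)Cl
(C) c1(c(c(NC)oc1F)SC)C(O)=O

B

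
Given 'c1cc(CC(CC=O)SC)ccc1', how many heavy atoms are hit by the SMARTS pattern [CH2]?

2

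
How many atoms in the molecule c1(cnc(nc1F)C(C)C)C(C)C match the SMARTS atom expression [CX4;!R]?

The query [CX4;!R] means: aliphatic carbon with four total connections, not in a ring.
Check the 13 heavy atoms by environment: 2× n (aromatic, X2, in 6-ring) → no; 4× c (aromatic, X3, in 6-ring) → no; 6× C (X4, acyclic) → match; 1× F (X1, acyclic) → no.
That gives 6 matching atoms.

6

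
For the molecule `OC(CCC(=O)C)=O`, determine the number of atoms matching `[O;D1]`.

The query [O;D1] means: aliphatic oxygen bonded to exactly one heavy atom.
Check the 8 heavy atoms by environment: 2× C (D2) → no; 2× C (D3) → no; 3× O (D1) → match; 1× C (D1) → no.
That gives 3 matching atoms.

3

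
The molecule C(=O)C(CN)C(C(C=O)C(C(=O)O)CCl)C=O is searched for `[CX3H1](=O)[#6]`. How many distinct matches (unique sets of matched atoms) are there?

3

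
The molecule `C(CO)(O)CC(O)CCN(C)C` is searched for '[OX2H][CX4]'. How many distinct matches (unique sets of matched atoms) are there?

[OX2H][CX4] is the SMARTS for an aliphatic alcohol: a hydroxyl oxygen bound to an sp3 (X4) carbon.
The molecule carries 3 separate instances of a hydroxyl group (-OH) meeting every constraint; each maps to a distinct set of atoms, giving 3 matches.

3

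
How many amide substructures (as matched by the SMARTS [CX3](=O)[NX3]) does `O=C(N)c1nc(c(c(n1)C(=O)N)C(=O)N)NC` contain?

3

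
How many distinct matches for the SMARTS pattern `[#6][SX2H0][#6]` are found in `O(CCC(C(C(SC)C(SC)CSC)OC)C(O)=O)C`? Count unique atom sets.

3

[#6][SX2H0][#6] is the SMARTS for a thioether: an aliphatic sulfur bridging two carbons with no H on the sulfur.
The molecule carries 3 separate instances of a methylthio ether (-SCH3) meeting every constraint; each maps to a distinct set of atoms, giving 3 matches.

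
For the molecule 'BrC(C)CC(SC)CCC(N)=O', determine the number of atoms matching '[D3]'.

3

Check the 12 heavy atoms by environment: 3× C (D2) → no; 3× C (D3) → match; 2× C (D1) → no; 1× S (D2) → no; 1× Br (D1) → no; 1× O (D1) → no; 1× N (D1) → no.
That gives 3 matching atoms.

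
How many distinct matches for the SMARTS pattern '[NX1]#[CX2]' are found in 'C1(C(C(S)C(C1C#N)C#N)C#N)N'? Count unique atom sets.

3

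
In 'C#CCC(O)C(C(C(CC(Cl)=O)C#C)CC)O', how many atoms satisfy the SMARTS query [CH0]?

3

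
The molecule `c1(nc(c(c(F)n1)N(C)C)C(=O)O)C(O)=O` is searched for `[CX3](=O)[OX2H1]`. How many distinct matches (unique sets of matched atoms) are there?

[CX3](=O)[OX2H1] is the SMARTS for a carboxylic acid: an sp2 carbon double-bonded to O and single-bonded to an -OH oxygen.
The molecule carries 2 separate instances of a carboxylic acid group (-C(=O)OH) meeting every constraint; each maps to a distinct set of atoms, giving 2 matches.

2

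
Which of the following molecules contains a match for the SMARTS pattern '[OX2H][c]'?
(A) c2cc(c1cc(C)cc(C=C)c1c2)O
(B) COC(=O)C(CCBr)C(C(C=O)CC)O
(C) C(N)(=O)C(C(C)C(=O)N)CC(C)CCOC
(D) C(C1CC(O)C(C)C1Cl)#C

A

[OX2H][c] describes a hydroxyl oxygen attached to an aromatic carbon (a phenol).
(A) contains a hydroxyl group (-OH), which satisfies every atom and bond constraint.
(B) has a hydroxyl group (-OH) but the -OH is on an aliphatic carbon, not an aromatic c.
(C) has a methoxy ether (-OCH3) but the oxygen has H0, not H1.
(D) has a hydroxyl group (-OH) but the -OH is on an aliphatic carbon, not an aromatic c.
So the answer is (A).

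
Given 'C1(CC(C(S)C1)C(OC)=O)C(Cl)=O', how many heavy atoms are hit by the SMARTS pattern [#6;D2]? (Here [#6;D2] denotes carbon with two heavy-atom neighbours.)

2

The query [#6;D2] means: any carbon bonded to exactly two heavy atoms.
Check the 13 heavy atoms by environment: 5× C (D3) → no; 2× C (D2) → match; 2× O (D1) → no; 1× O (D2) → no; 1× C (D1) → no; 1× S (D1) → no; 1× Cl (D1) → no.
That gives 2 matching atoms.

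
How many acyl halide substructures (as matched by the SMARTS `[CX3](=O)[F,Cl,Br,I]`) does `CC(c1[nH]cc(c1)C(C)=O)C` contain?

[CX3](=O)[F,Cl,Br,I] is the SMARTS for an acyl halide: a carbonyl carbon bonded to a halogen.
No fragment in the molecule satisfies every constraint, giving 0 matches.

0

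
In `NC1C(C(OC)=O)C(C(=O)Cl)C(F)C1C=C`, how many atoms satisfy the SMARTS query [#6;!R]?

5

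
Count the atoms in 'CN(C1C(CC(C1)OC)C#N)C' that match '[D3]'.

The query [D3] means: atom with exactly three heavy-atom neighbours.
Check the 12 heavy atoms by environment: 3× C (D2) → no; 3× C (D3) → match; 1× O (D2) → no; 3× C (D1) → no; 1× N (D1) → no; 1× N (D3) → match.
Summing the matching environments: 3 + 1 = 4 matching atoms.

4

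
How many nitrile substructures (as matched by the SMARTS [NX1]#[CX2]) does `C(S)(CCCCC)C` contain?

[NX1]#[CX2] is the SMARTS for a nitrile: a nitrogen triple-bonded to a two-connected carbon.
No fragment in the molecule satisfies every constraint, giving 0 matches.

0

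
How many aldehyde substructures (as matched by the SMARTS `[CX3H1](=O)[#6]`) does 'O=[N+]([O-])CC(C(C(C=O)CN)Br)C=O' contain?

2

[CX3H1](=O)[#6] is the SMARTS for an aldehyde: an sp2 carbon with one H, double-bonded to O and single-bonded to carbon.
The molecule carries 2 separate instances of an aldehyde (-CHO) meeting every constraint; each maps to a distinct set of atoms, giving 2 matches.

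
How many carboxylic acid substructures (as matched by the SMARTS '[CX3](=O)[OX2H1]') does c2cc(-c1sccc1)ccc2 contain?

0

[CX3](=O)[OX2H1] is the SMARTS for a carboxylic acid: an sp2 carbon double-bonded to O and single-bonded to an -OH oxygen.
No fragment in the molecule satisfies every constraint, giving 0 matches.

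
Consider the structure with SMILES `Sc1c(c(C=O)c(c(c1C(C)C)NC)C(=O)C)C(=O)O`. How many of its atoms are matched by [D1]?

9

The query [D1] means: atom with exactly one heavy-atom neighbour (degree 1).
Check the 20 heavy atoms by environment: 6× c (aromatic, D3) → no; 1× S (D1) → match; 1× C (D2) → no; 4× O (D1) → match; 1× N (D2) → no; 4× C (D1) → match; 3× C (D3) → no.
Summing the matching environments: 1 + 4 + 4 = 9 matching atoms.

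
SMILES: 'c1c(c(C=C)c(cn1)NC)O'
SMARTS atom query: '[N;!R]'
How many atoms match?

1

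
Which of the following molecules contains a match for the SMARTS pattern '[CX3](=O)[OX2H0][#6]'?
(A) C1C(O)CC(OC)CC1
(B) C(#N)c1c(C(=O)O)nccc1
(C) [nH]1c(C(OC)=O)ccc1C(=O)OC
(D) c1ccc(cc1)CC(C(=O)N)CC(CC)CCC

C

[CX3](=O)[OX2H0][#6] describes a carbonyl carbon bonded to an oxygen that is itself bonded to carbon (no H on that O) (an ester).
(A) has a methoxy ether (-OCH3) but the ether oxygen is not adjacent to a C=O carbon.
(B) has a carboxylic acid group (-C(=O)OH) but the singly-bonded O carries H (OX2H1, not H0).
(C) contains a methyl-ester group (-C(=O)OCH3), which satisfies every atom and bond constraint.
(D) has a primary amide (-C(=O)NH2) but the carbonyl is bonded to N, not to an O-C linkage.
So the answer is (C).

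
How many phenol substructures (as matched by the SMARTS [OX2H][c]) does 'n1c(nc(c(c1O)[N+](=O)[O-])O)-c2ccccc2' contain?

2

[OX2H][c] is the SMARTS for a phenol: a hydroxyl oxygen attached to an aromatic carbon.
The molecule carries 2 separate instances of a hydroxyl group (-OH) meeting every constraint; each maps to a distinct set of atoms, giving 2 matches.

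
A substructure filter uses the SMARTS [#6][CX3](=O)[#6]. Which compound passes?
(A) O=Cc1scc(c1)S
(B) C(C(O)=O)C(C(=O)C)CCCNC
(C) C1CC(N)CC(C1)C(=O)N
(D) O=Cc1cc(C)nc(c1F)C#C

[#6][CX3](=O)[#6] describes a carbonyl carbon (no H) flanked by two carbons (a ketone).
(A) has an aldehyde (-CHO) but the carbonyl carbon has H1, so it is not flanked by two carbons.
(B) contains an acetyl/ketone group (-C(=O)CH3), which satisfies every atom and bond constraint.
(C) has a primary amide (-C(=O)NH2) but one neighbour of the carbonyl carbon is N, not C.
(D) has an aldehyde (-CHO) but the carbonyl carbon has H1, so it is not flanked by two carbons.
So the answer is (B).

B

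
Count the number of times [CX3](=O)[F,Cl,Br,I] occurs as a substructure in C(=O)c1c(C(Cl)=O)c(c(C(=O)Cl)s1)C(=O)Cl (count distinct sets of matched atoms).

3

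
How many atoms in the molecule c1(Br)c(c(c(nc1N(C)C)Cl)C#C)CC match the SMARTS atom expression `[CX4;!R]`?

Check the 15 heavy atoms by environment: 1× n (aromatic, X2, in 6-ring) → no; 5× c (aromatic, X3, in 6-ring) → no; 4× C (X4, acyclic) → match; 1× Br (X1, acyclic) → no; 2× C (X2, acyclic) → no; 1× Cl (X1, acyclic) → no; 1× N (X3, acyclic) → no.
That gives 4 matching atoms.

4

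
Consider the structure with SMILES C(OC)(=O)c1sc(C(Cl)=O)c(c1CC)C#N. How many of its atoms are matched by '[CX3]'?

The query [CX3] means: C with X3: aliphatic carbon with exactly 3 total connections.
Check the 16 heavy atoms by environment: 1× s (aromatic, X2) → no; 4× c (aromatic, X3) → no; 1× C (X2) → no; 1× N (X1) → no; 3× C (X4) → no; 2× C (X3) → match; 2× O (X1) → no; 1× Cl (X1) → no; 1× O (X2) → no.
That gives 2 matching atoms.

2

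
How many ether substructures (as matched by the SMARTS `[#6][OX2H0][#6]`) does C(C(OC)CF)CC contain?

[#6][OX2H0][#6] is the SMARTS for an ether: an aliphatic oxygen bridging two carbons with no H on the oxygen.
Exactly one fragment in the molecule meets all constraints, giving 1 match.

1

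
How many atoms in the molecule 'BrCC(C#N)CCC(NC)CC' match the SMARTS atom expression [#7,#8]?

Check the 12 heavy atoms by environment: 9× C → no; 2× N → match; 1× Br → no.
That gives 2 matching atoms.

2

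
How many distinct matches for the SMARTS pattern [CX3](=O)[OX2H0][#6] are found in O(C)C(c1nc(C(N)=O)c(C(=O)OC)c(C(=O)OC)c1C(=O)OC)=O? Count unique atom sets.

4

[CX3](=O)[OX2H0][#6] is the SMARTS for an ester: a carbonyl carbon bonded to an oxygen that is itself bonded to carbon (no H on that O).
The molecule carries 4 separate instances of a methyl-ester group (-C(=O)OCH3) meeting every constraint; each maps to a distinct set of atoms, giving 4 matches.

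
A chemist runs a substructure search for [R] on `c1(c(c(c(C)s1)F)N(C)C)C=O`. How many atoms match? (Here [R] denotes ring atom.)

5

The query [R] means: R matches any atom that is part of a ring.
Check the 12 heavy atoms by environment: 1× s (aromatic, in 5-ring) → match; 4× c (aromatic, in 5-ring) → match; 4× C (acyclic) → no; 1× O (acyclic) → no; 1× F (acyclic) → no; 1× N (acyclic) → no.
Summing the matching environments: 1 + 4 = 5 matching atoms.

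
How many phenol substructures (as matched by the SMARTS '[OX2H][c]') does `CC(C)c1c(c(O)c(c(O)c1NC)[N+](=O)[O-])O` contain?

[OX2H][c] is the SMARTS for a phenol: a hydroxyl oxygen attached to an aromatic carbon.
The molecule carries 3 separate instances of a hydroxyl group (-OH) meeting every constraint; each maps to a distinct set of atoms, giving 3 matches.

3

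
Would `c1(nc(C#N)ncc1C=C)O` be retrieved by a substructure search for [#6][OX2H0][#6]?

No

The pattern [#6][OX2H0][#6] describes an aliphatic oxygen bridging two carbons with no H on the oxygen — an ether.
The closest candidate here is a hydroxyl group (-OH), but the oxygen has H1, not H0 bridging two carbons. No other fragment satisfies the full query, so there is no match.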